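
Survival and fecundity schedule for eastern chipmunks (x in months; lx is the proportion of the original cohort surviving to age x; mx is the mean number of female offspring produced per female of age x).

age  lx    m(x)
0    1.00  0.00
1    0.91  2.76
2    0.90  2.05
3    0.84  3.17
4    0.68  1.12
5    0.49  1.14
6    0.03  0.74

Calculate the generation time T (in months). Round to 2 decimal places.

2.41

lx·mx: 0, 2.5116, 1.845, 2.6628, 0.7616, 0.5586, 0.0222 → R0 = 8.3618
x·lx·mx: 0, 2.5116, 3.69, 7.9884, 3.0464, 2.793, 0.1332 → Σ = 20.1626
T = 20.1626 / 8.3618 = 2.411275… → 2.41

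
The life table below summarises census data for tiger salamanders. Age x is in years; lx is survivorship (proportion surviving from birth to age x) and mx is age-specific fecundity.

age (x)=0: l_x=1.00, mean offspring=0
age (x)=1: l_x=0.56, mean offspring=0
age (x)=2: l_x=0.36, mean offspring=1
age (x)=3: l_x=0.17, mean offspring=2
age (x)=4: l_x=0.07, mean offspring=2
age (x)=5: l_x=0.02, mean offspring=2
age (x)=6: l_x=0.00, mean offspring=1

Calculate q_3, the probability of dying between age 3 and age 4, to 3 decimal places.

0.588

q_3 = (l_3 − l_4) / l_3 = (0.17 − 0.07) / 0.17
     = 0.1 / 0.17 = 0.588235… → 0.588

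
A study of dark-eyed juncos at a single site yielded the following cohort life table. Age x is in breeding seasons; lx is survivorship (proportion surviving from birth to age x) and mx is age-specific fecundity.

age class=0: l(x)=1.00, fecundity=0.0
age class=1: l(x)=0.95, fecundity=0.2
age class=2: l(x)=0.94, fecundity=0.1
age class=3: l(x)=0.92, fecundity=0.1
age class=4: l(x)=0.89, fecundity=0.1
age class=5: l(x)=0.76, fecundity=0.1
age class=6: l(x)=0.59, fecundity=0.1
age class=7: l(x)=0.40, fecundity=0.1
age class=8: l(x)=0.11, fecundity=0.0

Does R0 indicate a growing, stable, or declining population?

R0 = Σ lx·mx = 0 + 0.19 + 0.094 + 0.092 + 0.089 + 0.076 + 0.059 + 0.04 + 0 = 0.64
R0 < 1, so the population is declining.

declining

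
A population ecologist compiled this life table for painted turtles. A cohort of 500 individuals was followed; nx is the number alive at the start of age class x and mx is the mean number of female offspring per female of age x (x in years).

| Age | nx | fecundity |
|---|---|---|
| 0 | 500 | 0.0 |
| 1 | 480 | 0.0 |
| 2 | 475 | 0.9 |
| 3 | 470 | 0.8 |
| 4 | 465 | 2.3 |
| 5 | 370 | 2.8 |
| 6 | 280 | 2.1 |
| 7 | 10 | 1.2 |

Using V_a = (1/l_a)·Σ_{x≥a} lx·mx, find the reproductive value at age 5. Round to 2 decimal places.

lx = nx/n0 = nx/500: 1, 0.96, 0.95, 0.94, 0.93, 0.74, 0.56, 0.02
lx·mx for x ≥ 5: 2.072, 1.176, 0.024 → sum = 3.272
V_5 = 3.272 / l_5 = 3.272 / 0.74 = 4.421622… → 4.42

4.42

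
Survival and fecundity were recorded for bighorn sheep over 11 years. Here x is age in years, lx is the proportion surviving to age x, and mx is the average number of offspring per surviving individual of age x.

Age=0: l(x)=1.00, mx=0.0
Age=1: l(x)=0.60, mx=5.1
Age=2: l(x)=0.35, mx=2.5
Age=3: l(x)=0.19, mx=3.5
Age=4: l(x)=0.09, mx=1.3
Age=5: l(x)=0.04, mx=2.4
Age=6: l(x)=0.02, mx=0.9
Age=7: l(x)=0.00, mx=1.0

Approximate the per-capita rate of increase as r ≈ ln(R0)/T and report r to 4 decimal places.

0.9680

R0 = Σ lx·mx = 0 + 3.06 + 0.875 + 0.665 + 0.117 + 0.096 + 0.018 + 0 = 4.831
Σ x·lx·mx = 7.861; T = 7.861/4.831 = 1.6272…
r ≈ ln(R0)/T = ln(4.831)/1.6272… = 0.967954… → 0.9680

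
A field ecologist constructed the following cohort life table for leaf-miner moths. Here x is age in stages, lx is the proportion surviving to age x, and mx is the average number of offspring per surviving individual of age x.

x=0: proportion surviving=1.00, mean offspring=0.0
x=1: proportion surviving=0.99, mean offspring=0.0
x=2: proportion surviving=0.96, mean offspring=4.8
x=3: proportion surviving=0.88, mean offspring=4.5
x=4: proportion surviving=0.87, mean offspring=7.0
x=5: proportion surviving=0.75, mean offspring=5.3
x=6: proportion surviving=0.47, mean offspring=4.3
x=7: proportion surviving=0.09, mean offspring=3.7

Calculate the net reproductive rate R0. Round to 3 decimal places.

lx·mx by age: 0, 0, 4.608, 3.96, 6.09, 3.975, 2.021, 0.333
R0 = Σ lx·mx = 20.987 → 20.987

20.987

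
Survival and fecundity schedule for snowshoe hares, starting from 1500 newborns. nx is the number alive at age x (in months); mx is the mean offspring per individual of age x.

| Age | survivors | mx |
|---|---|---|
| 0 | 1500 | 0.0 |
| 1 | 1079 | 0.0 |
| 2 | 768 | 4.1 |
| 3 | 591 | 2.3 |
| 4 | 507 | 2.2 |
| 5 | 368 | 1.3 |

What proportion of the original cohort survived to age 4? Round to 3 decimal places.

0.338

l_4 = n_4/n_0 = 507/1500 = 0.338 → 0.338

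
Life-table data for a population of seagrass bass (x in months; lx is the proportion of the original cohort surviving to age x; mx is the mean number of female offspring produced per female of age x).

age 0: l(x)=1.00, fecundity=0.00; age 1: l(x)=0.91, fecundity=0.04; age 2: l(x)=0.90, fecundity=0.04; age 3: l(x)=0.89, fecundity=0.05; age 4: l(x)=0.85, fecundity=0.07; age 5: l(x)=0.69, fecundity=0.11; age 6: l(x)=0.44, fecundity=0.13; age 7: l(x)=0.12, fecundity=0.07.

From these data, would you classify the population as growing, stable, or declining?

R0 = Σ lx·mx = 0 + 0.0364 + 0.036 + 0.0445 + 0.0595 + 0.0759 + 0.0572 + 0.0084 = 0.3179
R0 < 1, so the population is declining.

declining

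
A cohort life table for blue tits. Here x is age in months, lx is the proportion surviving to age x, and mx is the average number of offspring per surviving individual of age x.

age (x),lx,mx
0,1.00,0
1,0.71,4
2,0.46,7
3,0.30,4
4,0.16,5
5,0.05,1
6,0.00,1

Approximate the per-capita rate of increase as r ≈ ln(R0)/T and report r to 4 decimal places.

R0 = Σ lx·mx = 0 + 2.84 + 3.22 + 1.2 + 0.8 + 0.05 + 0 = 8.11
Σ x·lx·mx = 16.33; T = 16.33/8.11 = 2.01356…
r ≈ ln(R0)/T = ln(8.11)/2.01356… = 1.039499… → 1.0395

1.0395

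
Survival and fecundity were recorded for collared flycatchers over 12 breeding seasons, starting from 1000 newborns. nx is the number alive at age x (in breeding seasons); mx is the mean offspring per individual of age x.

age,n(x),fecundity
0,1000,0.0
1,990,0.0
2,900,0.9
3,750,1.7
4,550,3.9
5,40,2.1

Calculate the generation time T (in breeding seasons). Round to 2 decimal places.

lx = nx/n0 = nx/1000: 1, 0.99, 0.9, 0.75, 0.55, 0.04
lx·mx: 0, 0, 0.81, 1.275, 2.145, 0.084 → R0 = 4.314
x·lx·mx: 0, 0, 1.62, 3.825, 8.58, 0.42 → Σ = 14.445
T = 14.445 / 4.314 = 3.348401… → 3.35

3.35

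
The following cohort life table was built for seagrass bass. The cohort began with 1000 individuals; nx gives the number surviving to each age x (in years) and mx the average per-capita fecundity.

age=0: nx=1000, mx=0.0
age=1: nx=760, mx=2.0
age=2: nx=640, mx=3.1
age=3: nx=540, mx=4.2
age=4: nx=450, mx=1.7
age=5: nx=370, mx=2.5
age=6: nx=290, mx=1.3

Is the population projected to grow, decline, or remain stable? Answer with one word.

lx = nx/n0 = nx/1000: 1, 0.76, 0.64, 0.54, 0.45, 0.37, 0.29
R0 = Σ lx·mx = 0 + 1.52 + 1.984 + 2.268 + 0.765 + 0.925 + 0.377 = 7.839
R0 > 1, so the population is growing.

growing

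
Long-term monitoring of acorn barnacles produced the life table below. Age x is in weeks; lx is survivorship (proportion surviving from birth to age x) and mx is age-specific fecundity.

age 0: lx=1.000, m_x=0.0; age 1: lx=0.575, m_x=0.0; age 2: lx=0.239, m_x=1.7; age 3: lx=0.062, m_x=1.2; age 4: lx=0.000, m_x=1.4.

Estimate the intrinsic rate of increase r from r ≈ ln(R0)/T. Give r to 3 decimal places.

-0.340

R0 = Σ lx·mx = 0 + 0 + 0.4063 + 0.0744 + 0 = 0.4807
Σ x·lx·mx = 1.0358; T = 1.0358/0.4807 = 2.15477…
r ≈ ln(R0)/T = ln(0.4807)/2.15477… = -0.33995… → -0.340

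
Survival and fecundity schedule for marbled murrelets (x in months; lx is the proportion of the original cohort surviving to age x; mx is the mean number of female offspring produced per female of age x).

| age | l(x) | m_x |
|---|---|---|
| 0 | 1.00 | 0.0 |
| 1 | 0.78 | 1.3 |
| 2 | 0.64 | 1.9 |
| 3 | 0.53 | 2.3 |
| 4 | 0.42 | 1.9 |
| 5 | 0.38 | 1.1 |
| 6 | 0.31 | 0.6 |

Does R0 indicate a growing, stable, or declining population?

growing

R0 = Σ lx·mx = 0 + 1.014 + 1.216 + 1.219 + 0.798 + 0.418 + 0.186 = 4.851
R0 > 1, so the population is growing.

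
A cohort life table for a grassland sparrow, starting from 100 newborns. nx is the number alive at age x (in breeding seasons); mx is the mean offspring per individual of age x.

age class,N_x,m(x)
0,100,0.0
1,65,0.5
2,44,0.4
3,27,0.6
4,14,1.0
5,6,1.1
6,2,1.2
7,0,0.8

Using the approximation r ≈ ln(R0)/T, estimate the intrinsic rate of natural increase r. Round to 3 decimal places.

-0.046

lx = nx/n0 = nx/100: 1, 0.65, 0.44, 0.27, 0.14, 0.06, 0.02, 0
R0 = Σ lx·mx = 0 + 0.325 + 0.176 + 0.162 + 0.14 + 0.066 + 0.024 + 0 = 0.893
Σ x·lx·mx = 2.197; T = 2.197/0.893 = 2.46025…
r ≈ ln(R0)/T = ln(0.893)/2.46025… = -0.046… → -0.046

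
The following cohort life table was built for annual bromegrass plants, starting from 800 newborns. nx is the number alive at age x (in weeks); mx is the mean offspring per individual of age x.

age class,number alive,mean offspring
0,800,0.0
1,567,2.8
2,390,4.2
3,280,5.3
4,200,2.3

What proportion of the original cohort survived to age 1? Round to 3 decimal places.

l_1 = n_1/n_0 = 567/800 = 0.70875 → 0.709

0.709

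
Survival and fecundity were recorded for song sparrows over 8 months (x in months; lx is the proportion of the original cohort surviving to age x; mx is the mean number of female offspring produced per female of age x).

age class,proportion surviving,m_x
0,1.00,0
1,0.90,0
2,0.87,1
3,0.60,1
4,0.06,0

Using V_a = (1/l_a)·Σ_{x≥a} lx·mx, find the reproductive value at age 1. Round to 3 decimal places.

lx·mx for x ≥ 1: 0, 0.87, 0.6, 0 → sum = 1.47
V_1 = 1.47 / l_1 = 1.47 / 0.9 = 1.633333… → 1.633

1.633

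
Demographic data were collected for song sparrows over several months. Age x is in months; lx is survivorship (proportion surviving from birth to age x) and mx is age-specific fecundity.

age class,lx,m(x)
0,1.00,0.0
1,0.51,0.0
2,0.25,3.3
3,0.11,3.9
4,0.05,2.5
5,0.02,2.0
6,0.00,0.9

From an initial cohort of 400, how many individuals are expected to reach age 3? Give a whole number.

44

Expected survivors = N0 · l_3 = 400 × 0.11 = 44 → 44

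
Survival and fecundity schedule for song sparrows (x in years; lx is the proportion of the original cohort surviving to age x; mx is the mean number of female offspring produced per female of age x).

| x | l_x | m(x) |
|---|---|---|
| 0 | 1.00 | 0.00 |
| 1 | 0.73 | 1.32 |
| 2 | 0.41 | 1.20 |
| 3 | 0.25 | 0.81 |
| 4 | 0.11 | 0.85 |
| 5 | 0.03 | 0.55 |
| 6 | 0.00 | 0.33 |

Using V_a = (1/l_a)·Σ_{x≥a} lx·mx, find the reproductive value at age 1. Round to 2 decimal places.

2.42

lx·mx for x ≥ 1: 0.9636, 0.492, 0.2025, 0.0935, 0.0165, 0 → sum = 1.7681
V_1 = 1.7681 / l_1 = 1.7681 / 0.73 = 2.422055… → 2.42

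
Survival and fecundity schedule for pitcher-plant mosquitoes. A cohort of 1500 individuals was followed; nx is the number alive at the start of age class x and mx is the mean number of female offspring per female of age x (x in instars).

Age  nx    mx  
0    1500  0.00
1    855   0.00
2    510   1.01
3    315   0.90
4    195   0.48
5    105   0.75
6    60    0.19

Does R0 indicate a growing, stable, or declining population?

lx = nx/n0 = nx/1500: 1, 0.57, 0.34, 0.21, 0.13, 0.07, 0.04
R0 = Σ lx·mx = 0 + 0 + 0.3434 + 0.189 + 0.0624 + 0.0525 + 0.0076 = 0.6549
R0 < 1, so the population is declining.

declining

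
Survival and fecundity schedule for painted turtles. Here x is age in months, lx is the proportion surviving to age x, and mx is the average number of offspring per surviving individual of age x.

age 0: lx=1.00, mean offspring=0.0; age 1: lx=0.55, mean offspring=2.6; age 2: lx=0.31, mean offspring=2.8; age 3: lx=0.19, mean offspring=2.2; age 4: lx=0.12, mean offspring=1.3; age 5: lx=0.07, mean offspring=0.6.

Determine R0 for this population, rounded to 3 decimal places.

2.914

lx·mx by age: 0, 1.43, 0.868, 0.418, 0.156, 0.042
R0 = Σ lx·mx = 2.914 → 2.914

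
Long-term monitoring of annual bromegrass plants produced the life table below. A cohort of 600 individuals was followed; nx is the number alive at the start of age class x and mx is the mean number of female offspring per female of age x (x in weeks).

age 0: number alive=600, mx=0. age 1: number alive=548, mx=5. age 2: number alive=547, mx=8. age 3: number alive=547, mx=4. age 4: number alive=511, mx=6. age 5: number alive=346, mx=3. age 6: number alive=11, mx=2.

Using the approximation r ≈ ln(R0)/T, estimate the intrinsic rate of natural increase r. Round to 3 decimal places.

1.171

lx = nx/n0 = nx/600: 1, 0.91333…, 0.91167…, 0.91167…, 0.85167…, 0.57667…, 0.01833…
R0 = Σ lx·mx = 0 + 4.56667… + 7.29333… + 3.64667… + 5.11… + 1.73… + 0.03667… = 22.383333…
Σ x·lx·mx = 59.403333…; T = 59.403333…/22.383333… = 2.65391…
r ≈ ln(R0)/T = ln(22.383333…)/2.65391… = 1.17122… → 1.171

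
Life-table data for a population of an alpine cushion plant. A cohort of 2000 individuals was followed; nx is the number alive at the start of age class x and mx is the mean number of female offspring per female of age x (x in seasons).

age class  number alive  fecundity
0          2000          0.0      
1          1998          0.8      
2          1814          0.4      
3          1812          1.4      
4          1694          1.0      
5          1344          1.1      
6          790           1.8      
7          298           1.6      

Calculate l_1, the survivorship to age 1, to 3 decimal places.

l_1 = n_1/n_0 = 1998/2000 = 0.999 → 0.999

0.999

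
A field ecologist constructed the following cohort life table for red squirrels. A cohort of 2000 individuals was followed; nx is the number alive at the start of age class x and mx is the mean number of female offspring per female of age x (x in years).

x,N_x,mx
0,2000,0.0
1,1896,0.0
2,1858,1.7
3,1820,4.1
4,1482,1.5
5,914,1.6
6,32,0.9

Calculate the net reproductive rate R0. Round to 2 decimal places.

7.17

lx = nx/n0 = nx/2000: 1, 0.948, 0.929, 0.91, 0.741, 0.457, 0.016
lx·mx by age: 0, 0, 1.5793, 3.731, 1.1115, 0.7312, 0.0144
R0 = Σ lx·mx = 7.1674 → 7.17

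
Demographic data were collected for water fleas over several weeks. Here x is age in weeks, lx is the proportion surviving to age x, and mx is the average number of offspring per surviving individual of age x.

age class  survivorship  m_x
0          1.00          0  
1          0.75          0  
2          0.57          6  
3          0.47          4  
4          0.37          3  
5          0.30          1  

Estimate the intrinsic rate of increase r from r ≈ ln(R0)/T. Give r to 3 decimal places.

0.693

R0 = Σ lx·mx = 0 + 0 + 3.42 + 1.88 + 1.11 + 0.3 = 6.71
Σ x·lx·mx = 18.42; T = 18.42/6.71 = 2.74516…
r ≈ ln(R0)/T = ln(6.71)/2.74516… = 0.69344… → 0.693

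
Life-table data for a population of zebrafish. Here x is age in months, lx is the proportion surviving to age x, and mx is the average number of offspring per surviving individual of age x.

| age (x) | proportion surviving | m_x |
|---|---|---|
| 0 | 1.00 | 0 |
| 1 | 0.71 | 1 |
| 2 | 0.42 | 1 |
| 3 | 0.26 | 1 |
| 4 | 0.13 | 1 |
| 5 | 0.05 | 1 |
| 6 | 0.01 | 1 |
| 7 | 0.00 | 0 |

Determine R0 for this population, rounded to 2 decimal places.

lx·mx by age: 0, 0.71, 0.42, 0.26, 0.13, 0.05, 0.01, 0
R0 = Σ lx·mx = 1.58 → 1.58

1.58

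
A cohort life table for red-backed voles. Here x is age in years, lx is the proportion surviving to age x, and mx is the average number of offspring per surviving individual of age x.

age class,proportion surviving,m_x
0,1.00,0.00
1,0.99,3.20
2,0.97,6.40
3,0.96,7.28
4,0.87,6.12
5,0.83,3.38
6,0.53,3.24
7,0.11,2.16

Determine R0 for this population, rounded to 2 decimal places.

lx·mx by age: 0, 3.168, 6.208, 6.9888, 5.3244, 2.8054, 1.7172, 0.2376
R0 = Σ lx·mx = 26.4494 → 26.45

26.45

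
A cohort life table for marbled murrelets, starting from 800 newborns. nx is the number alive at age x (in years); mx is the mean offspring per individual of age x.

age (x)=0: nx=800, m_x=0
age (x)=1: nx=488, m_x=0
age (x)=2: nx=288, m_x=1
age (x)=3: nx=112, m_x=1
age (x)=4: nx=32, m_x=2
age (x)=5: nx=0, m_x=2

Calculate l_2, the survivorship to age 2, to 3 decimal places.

l_2 = n_2/n_0 = 288/800 = 0.36 → 0.360

0.360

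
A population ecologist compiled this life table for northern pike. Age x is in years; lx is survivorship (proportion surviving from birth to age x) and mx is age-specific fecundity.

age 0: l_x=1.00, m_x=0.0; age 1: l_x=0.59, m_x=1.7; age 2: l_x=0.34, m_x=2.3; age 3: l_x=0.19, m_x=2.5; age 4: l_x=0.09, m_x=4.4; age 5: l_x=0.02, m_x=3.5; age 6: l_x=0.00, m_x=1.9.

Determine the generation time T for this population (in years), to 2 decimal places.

lx·mx: 0, 1.003, 0.782, 0.475, 0.396, 0.07, 0 → R0 = 2.726
x·lx·mx: 0, 1.003, 1.564, 1.425, 1.584, 0.35, 0 → Σ = 5.926
T = 5.926 / 2.726 = 2.173881… → 2.17

2.17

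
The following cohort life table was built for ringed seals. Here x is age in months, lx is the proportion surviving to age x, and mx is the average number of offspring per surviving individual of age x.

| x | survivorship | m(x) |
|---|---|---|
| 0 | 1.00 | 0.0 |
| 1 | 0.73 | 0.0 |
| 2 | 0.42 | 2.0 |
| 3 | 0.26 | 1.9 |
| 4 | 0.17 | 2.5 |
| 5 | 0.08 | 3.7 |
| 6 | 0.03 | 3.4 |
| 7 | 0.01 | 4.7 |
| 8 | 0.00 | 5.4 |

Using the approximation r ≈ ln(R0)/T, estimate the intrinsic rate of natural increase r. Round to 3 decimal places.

0.239

R0 = Σ lx·mx = 0 + 0 + 0.84 + 0.494 + 0.425 + 0.296 + 0.102 + 0.047 + 0 = 2.204
Σ x·lx·mx = 7.283; T = 7.283/2.204 = 3.30445…
r ≈ ln(R0)/T = ln(2.204)/3.30445… = 0.23915… → 0.239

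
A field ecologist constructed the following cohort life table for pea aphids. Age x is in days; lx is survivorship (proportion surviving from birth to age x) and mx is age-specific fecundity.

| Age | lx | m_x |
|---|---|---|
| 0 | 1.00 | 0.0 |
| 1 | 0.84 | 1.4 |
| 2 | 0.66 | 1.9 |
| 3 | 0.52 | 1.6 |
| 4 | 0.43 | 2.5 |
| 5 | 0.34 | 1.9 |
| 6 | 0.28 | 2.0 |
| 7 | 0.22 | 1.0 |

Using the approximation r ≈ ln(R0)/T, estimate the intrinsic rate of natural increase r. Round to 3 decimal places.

R0 = Σ lx·mx = 0 + 1.176 + 1.254 + 0.832 + 1.075 + 0.646 + 0.56 + 0.22 = 5.763
Σ x·lx·mx = 18.61; T = 18.61/5.763 = 3.22922…
r ≈ ln(R0)/T = ln(5.763)/3.22922… = 0.54238… → 0.542

0.542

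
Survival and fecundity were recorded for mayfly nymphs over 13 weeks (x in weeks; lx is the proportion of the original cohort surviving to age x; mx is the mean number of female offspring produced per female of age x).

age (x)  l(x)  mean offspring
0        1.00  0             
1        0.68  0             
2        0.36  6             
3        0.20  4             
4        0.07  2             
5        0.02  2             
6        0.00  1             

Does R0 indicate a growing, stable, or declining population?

growing

R0 = Σ lx·mx = 0 + 0 + 2.16 + 0.8 + 0.14 + 0.04 + 0 = 3.14
R0 > 1, so the population is growing.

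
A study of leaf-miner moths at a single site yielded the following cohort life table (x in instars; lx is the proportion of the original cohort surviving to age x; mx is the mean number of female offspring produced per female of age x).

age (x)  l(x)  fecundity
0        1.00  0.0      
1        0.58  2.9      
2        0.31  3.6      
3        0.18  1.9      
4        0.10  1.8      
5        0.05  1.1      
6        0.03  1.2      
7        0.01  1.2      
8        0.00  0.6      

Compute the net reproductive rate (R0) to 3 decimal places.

3.423

lx·mx by age: 0, 1.682, 1.116, 0.342, 0.18, 0.055, 0.036, 0.012, 0
R0 = Σ lx·mx = 3.423 → 3.423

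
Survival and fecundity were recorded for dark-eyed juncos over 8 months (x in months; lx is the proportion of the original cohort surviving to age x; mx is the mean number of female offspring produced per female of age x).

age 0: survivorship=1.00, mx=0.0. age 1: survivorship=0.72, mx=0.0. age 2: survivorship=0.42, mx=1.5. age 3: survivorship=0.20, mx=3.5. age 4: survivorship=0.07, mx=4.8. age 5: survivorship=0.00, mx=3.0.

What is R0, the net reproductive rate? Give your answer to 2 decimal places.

lx·mx by age: 0, 0, 0.63, 0.7, 0.336, 0
R0 = Σ lx·mx = 1.666 → 1.67

1.67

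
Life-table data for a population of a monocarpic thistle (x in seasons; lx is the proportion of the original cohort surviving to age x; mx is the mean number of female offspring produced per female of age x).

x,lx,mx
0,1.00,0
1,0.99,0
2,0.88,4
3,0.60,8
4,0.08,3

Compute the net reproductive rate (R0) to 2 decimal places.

8.56

lx·mx by age: 0, 0, 3.52, 4.8, 0.24
R0 = Σ lx·mx = 8.56 → 8.56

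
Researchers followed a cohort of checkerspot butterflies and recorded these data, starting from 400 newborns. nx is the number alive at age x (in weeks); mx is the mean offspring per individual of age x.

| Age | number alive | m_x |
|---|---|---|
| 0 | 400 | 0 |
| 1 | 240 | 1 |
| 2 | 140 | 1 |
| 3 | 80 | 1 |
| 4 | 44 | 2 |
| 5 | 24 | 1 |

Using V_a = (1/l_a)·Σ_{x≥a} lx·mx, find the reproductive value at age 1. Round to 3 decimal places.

lx = nx/n0 = nx/400: 1, 0.6, 0.35, 0.2, 0.11, 0.06
lx·mx for x ≥ 1: 0.6, 0.35, 0.2, 0.22, 0.06 → sum = 1.43
V_1 = 1.43 / l_1 = 1.43 / 0.6 = 2.383333… → 2.383

2.383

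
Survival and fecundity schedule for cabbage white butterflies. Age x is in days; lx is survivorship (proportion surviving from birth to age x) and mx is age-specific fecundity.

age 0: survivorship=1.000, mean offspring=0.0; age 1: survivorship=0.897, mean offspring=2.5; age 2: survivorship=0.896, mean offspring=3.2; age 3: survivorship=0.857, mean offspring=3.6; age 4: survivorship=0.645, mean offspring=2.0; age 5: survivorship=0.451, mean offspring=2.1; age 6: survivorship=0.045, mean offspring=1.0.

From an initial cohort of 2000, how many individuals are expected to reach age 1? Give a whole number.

1794

Expected survivors = N0 · l_1 = 2000 × 0.897 = 1794 → 1794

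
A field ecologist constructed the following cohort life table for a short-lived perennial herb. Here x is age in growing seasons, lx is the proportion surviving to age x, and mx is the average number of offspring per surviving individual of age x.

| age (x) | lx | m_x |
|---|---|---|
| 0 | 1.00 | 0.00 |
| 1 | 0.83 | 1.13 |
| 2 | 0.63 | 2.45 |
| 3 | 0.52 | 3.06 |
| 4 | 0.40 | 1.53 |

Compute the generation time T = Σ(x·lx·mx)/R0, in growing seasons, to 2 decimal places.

lx·mx: 0, 0.9379, 1.5435, 1.5912, 0.612 → R0 = 4.6846
x·lx·mx: 0, 0.9379, 3.087, 4.7736, 2.448 → Σ = 11.2465
T = 11.2465 / 4.6846 = 2.400739… → 2.40

2.40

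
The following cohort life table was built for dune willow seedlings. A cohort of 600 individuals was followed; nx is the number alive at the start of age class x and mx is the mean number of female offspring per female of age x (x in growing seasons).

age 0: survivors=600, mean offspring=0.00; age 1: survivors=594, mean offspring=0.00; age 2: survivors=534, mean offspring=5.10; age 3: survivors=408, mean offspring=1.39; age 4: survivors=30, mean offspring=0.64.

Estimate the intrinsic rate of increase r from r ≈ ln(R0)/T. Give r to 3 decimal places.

0.782

lx = nx/n0 = nx/600: 1, 0.99, 0.89, 0.68, 0.05
R0 = Σ lx·mx = 0 + 0 + 4.539 + 0.9452 + 0.032 = 5.5162
Σ x·lx·mx = 12.0416; T = 12.0416/5.5162 = 2.18295…
r ≈ ln(R0)/T = ln(5.5162)/2.18295… = 0.78228… → 0.782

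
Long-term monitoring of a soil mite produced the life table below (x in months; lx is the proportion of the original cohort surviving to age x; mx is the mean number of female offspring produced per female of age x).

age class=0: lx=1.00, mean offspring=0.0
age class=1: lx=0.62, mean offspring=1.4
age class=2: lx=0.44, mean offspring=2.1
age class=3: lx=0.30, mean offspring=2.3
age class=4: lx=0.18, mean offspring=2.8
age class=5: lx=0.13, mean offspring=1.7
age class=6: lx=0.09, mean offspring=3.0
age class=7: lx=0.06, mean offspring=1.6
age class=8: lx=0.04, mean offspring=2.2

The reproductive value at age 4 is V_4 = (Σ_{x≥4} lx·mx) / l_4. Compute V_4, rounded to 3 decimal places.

lx·mx for x ≥ 4: 0.504, 0.221, 0.27, 0.096, 0.088 → sum = 1.179
V_4 = 1.179 / l_4 = 1.179 / 0.18 = 6.55 → 6.550

6.550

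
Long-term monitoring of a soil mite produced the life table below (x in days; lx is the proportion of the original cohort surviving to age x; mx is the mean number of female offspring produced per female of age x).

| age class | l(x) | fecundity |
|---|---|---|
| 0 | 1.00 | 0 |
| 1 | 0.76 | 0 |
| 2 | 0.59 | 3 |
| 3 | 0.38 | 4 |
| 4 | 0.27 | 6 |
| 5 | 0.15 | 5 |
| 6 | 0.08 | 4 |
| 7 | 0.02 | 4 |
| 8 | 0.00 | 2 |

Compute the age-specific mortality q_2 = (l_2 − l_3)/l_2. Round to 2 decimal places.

q_2 = (l_2 − l_3) / l_2 = (0.59 − 0.38) / 0.59
     = 0.21 / 0.59 = 0.355932… → 0.36

0.36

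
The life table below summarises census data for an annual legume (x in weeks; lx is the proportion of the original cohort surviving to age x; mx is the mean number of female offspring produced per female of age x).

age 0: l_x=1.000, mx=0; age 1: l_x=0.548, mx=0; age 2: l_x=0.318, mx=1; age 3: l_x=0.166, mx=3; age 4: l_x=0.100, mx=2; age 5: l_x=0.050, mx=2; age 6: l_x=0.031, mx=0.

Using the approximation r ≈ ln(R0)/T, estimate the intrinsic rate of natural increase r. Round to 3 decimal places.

R0 = Σ lx·mx = 0 + 0 + 0.318 + 0.498 + 0.2 + 0.1 + 0 = 1.116
Σ x·lx·mx = 3.43; T = 3.43/1.116 = 3.07348…
r ≈ ln(R0)/T = ln(1.116)/3.07348… = 0.03571… → 0.036

0.036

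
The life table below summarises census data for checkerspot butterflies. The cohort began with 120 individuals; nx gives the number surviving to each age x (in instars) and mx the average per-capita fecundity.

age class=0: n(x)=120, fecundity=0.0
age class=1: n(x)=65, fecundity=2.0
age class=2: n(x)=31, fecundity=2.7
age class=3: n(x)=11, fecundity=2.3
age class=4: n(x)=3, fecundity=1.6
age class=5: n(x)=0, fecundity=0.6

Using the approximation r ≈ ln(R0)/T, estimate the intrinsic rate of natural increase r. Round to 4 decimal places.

0.4403

lx = nx/n0 = nx/120: 1, 0.54167…, 0.25833…, 0.09167…, 0.025, 0
R0 = Σ lx·mx = 0 + 1.08333… + 0.6975… + 0.21083… + 0.04 + 0 = 2.031667…
Σ x·lx·mx = 3.270833…; T = 3.270833…/2.031667… = 1.60993…
r ≈ ln(R0)/T = ln(2.031667…)/1.60993… = 0.440304… → 0.4403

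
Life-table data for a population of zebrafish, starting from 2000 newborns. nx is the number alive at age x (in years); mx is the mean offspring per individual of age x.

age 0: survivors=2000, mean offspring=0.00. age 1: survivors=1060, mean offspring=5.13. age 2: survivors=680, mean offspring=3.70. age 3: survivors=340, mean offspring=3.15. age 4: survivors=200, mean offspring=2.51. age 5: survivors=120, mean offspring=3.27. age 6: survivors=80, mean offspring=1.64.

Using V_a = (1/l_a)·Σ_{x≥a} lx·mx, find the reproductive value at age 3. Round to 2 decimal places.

lx = nx/n0 = nx/2000: 1, 0.53, 0.34, 0.17, 0.1, 0.06, 0.04
lx·mx for x ≥ 3: 0.5355, 0.251, 0.1962, 0.0656 → sum = 1.0483
V_3 = 1.0483 / l_3 = 1.0483 / 0.17 = 6.166471… → 6.17

6.17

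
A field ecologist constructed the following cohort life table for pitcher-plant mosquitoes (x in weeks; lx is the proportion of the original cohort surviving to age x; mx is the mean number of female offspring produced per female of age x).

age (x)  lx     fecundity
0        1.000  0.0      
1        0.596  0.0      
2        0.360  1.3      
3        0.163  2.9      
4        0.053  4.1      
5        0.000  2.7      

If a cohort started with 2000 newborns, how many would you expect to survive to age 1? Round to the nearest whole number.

Expected survivors = N0 · l_1 = 2000 × 0.596 = 1192 → 1192

1192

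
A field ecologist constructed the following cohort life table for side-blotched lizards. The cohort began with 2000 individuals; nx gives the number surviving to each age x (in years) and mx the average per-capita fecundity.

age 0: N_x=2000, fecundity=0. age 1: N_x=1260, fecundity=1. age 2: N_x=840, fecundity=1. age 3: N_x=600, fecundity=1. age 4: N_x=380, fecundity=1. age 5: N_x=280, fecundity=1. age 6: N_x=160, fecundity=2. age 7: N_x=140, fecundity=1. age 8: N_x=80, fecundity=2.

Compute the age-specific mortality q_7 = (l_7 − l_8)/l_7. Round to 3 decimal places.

lx = nx/n0 = nx/2000: 1, 0.63, 0.42, 0.3, 0.19, 0.14, 0.08, 0.07, 0.04
q_7 = (l_7 − l_8) / l_7 = (0.07 − 0.04) / 0.07
     = 0.03 / 0.07 = 0.428571… → 0.429

0.429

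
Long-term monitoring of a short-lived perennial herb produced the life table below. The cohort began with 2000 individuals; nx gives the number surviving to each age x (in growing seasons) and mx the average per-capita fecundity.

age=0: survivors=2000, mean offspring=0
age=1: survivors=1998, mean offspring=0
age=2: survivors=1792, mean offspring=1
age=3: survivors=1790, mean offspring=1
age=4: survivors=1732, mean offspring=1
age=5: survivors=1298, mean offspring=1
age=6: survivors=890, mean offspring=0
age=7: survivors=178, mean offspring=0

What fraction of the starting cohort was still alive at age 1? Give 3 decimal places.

l_1 = n_1/n_0 = 1998/2000 = 0.999 → 0.999

0.999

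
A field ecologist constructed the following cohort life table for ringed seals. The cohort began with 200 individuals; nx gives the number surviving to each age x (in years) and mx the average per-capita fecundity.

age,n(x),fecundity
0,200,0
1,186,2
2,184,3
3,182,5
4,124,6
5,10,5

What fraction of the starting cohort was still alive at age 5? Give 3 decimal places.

l_5 = n_5/n_0 = 10/200 = 0.05 → 0.050

0.050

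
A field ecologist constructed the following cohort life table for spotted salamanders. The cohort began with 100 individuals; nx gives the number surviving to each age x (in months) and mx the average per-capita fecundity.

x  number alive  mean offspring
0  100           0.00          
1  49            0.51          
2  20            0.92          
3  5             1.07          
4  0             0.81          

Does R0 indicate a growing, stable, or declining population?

lx = nx/n0 = nx/100: 1, 0.49, 0.2, 0.05, 0
R0 = Σ lx·mx = 0 + 0.2499 + 0.184 + 0.0535 + 0 = 0.4874
R0 < 1, so the population is declining.

declining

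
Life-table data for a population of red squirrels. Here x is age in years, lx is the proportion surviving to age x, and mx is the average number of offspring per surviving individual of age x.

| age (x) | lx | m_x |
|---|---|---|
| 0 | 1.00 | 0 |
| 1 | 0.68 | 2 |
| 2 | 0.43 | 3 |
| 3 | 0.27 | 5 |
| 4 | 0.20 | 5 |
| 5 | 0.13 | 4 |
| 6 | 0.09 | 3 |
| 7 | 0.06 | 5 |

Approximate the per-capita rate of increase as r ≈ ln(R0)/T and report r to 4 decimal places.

0.6009

R0 = Σ lx·mx = 0 + 1.36 + 1.29 + 1.35 + 1 + 0.52 + 0.27 + 0.3 = 6.09
Σ x·lx·mx = 18.31; T = 18.31/6.09 = 3.00657…
r ≈ ln(R0)/T = ln(6.09)/3.00657… = 0.6009… → 0.6009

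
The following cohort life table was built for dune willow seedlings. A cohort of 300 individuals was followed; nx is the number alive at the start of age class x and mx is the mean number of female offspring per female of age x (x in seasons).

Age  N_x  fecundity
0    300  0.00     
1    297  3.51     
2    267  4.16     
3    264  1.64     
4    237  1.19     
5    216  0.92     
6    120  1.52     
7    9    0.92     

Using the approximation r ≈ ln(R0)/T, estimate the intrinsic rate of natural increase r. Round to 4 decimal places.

lx = nx/n0 = nx/300: 1, 0.99, 0.89, 0.88, 0.79, 0.72, 0.4, 0.03
R0 = Σ lx·mx = 0 + 3.4749 + 3.7024 + 1.4432 + 0.9401 + 0.6624 + 0.608 + 0.0276 = 10.8586
Σ x·lx·mx = 26.1229; T = 26.1229/10.8586 = 2.40573…
r ≈ ln(R0)/T = ln(10.8586)/2.40573… = 0.991364… → 0.9914

0.9914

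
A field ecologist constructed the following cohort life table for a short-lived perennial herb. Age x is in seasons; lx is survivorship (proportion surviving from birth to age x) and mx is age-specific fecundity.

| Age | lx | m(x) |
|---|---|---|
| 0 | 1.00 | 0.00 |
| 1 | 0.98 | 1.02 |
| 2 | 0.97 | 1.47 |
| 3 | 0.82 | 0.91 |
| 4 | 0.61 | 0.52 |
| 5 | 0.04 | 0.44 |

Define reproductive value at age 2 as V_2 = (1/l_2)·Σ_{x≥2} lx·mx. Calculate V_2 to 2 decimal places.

lx·mx for x ≥ 2: 1.4259, 0.7462, 0.3172, 0.0176 → sum = 2.5069
V_2 = 2.5069 / l_2 = 2.5069 / 0.97 = 2.584433… → 2.58

2.58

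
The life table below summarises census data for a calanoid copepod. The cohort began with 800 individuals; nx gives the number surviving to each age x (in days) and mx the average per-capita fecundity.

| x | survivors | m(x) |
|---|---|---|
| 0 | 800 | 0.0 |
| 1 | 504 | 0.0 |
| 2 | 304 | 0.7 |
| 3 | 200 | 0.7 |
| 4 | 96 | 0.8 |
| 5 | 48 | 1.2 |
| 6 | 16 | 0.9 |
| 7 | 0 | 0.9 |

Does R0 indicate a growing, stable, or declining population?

lx = nx/n0 = nx/800: 1, 0.63, 0.38, 0.25, 0.12, 0.06, 0.02, 0
R0 = Σ lx·mx = 0 + 0 + 0.266 + 0.175 + 0.096 + 0.072 + 0.018 + 0 = 0.627
R0 < 1, so the population is declining.

declining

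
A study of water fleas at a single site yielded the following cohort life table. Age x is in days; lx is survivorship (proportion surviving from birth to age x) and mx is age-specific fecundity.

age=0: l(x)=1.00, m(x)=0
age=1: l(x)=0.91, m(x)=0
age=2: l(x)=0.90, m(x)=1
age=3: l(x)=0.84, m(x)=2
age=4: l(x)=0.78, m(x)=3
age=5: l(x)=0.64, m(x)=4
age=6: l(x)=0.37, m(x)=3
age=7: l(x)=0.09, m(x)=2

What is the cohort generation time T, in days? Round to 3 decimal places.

4.210

lx·mx: 0, 0, 0.9, 1.68, 2.34, 2.56, 1.11, 0.18 → R0 = 8.77
x·lx·mx: 0, 0, 1.8, 5.04, 9.36, 12.8, 6.66, 1.26 → Σ = 36.92
T = 36.92 / 8.77 = 4.209806… → 4.210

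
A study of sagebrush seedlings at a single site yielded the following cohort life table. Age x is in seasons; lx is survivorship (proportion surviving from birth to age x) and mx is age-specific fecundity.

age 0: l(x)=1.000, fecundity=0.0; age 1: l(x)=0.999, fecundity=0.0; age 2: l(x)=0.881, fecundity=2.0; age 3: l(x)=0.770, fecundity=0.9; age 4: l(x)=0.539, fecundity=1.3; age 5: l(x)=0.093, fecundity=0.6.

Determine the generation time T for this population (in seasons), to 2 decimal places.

2.70

lx·mx: 0, 0, 1.762, 0.693, 0.7007, 0.0558 → R0 = 3.2115
x·lx·mx: 0, 0, 3.524, 2.079, 2.8028, 0.279 → Σ = 8.6848
T = 8.6848 / 3.2115 = 2.704281… → 2.70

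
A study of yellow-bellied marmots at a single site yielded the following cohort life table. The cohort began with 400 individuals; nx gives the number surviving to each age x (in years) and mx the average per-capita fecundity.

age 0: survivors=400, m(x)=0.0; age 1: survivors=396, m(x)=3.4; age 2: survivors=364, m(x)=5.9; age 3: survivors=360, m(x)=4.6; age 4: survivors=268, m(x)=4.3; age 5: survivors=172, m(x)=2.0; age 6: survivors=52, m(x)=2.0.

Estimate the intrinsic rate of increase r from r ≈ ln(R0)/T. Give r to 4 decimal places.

lx = nx/n0 = nx/400: 1, 0.99, 0.91, 0.9, 0.67, 0.43, 0.13
R0 = Σ lx·mx = 0 + 3.366 + 5.369 + 4.14 + 2.881 + 0.86 + 0.26 = 16.876
Σ x·lx·mx = 43.908; T = 43.908/16.876 = 2.6018…
r ≈ ln(R0)/T = ln(16.876)/2.6018… = 1.086129… → 1.0861

1.0861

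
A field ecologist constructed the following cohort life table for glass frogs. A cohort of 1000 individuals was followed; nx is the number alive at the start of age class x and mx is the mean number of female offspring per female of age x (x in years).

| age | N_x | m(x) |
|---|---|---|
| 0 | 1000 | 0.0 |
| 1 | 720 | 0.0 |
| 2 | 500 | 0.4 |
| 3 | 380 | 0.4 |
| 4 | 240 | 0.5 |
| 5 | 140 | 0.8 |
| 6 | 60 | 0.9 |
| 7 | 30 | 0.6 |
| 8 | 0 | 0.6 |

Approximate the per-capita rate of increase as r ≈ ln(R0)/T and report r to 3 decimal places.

-0.118

lx = nx/n0 = nx/1000: 1, 0.72, 0.5, 0.38, 0.24, 0.14, 0.06, 0.03, 0
R0 = Σ lx·mx = 0 + 0 + 0.2 + 0.152 + 0.12 + 0.112 + 0.054 + 0.018 + 0 = 0.656
Σ x·lx·mx = 2.346; T = 2.346/0.656 = 3.57622…
r ≈ ln(R0)/T = ln(0.656)/3.57622… = -0.11789… → -0.118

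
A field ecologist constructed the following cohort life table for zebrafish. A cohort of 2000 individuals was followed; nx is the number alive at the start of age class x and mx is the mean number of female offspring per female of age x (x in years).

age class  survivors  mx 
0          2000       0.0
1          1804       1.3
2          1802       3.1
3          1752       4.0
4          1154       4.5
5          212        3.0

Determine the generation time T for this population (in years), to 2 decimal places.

2.82

lx = nx/n0 = nx/2000: 1, 0.902, 0.901, 0.876, 0.577, 0.106
lx·mx: 0, 1.1726, 2.7931, 3.504, 2.5965, 0.318 → R0 = 10.3842
x·lx·mx: 0, 1.1726, 5.5862, 10.512, 10.386, 1.59 → Σ = 29.2468
T = 29.2468 / 10.3842 = 2.816471… → 2.82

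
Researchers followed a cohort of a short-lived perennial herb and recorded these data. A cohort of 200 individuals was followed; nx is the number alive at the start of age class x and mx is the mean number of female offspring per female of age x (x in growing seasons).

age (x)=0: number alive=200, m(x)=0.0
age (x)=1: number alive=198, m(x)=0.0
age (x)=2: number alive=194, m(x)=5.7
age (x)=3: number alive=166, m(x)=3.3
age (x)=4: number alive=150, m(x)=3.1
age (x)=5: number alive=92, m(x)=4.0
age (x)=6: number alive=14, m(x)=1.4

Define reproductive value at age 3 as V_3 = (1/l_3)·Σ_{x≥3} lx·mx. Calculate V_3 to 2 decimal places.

lx = nx/n0 = nx/200: 1, 0.99, 0.97, 0.83, 0.75, 0.46, 0.07
lx·mx for x ≥ 3: 2.739, 2.325, 1.84, 0.098 → sum = 7.002
V_3 = 7.002 / l_3 = 7.002 / 0.83 = 8.436145… → 8.44

8.44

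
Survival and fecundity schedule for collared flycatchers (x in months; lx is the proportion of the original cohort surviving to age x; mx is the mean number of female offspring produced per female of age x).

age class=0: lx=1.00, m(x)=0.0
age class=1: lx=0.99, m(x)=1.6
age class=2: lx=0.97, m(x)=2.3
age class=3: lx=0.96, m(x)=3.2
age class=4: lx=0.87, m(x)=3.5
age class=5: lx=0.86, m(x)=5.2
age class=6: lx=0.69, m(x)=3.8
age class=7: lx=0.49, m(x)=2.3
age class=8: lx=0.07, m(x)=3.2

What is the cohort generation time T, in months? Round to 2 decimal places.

lx·mx: 0, 1.584, 2.231, 3.072, 3.045, 4.472, 2.622, 1.127, 0.224 → R0 = 18.377
x·lx·mx: 0, 1.584, 4.462, 9.216, 12.18, 22.36, 15.732, 7.889, 1.792 → Σ = 75.215
T = 75.215 / 18.377 = 4.092888… → 4.09

4.09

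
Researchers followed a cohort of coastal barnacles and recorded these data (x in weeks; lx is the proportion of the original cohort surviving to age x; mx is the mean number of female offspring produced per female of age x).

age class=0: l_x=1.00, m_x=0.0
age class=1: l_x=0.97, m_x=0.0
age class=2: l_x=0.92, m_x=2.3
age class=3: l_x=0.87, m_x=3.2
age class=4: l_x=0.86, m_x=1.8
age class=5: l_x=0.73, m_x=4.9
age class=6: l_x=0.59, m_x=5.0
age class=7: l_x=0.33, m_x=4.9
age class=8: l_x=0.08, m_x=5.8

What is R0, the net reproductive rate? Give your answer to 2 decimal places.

lx·mx by age: 0, 0, 2.116, 2.784, 1.548, 3.577, 2.95, 1.617, 0.464
R0 = Σ lx·mx = 15.056 → 15.06

15.06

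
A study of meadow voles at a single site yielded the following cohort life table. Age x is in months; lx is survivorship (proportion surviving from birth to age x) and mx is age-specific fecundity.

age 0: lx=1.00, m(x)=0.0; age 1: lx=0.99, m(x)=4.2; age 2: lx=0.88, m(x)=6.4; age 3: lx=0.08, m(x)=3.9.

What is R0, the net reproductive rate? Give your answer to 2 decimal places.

lx·mx by age: 0, 4.158, 5.632, 0.312
R0 = Σ lx·mx = 10.102 → 10.10

10.10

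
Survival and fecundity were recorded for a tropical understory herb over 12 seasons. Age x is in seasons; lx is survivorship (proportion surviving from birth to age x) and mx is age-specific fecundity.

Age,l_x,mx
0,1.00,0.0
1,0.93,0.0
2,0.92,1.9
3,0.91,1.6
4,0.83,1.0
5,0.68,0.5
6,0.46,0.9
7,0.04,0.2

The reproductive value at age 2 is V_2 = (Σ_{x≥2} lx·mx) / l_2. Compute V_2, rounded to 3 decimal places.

lx·mx for x ≥ 2: 1.748, 1.456, 0.83, 0.34, 0.414, 0.008 → sum = 4.796
V_2 = 4.796 / l_2 = 4.796 / 0.92 = 5.213043… → 5.213

5.213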